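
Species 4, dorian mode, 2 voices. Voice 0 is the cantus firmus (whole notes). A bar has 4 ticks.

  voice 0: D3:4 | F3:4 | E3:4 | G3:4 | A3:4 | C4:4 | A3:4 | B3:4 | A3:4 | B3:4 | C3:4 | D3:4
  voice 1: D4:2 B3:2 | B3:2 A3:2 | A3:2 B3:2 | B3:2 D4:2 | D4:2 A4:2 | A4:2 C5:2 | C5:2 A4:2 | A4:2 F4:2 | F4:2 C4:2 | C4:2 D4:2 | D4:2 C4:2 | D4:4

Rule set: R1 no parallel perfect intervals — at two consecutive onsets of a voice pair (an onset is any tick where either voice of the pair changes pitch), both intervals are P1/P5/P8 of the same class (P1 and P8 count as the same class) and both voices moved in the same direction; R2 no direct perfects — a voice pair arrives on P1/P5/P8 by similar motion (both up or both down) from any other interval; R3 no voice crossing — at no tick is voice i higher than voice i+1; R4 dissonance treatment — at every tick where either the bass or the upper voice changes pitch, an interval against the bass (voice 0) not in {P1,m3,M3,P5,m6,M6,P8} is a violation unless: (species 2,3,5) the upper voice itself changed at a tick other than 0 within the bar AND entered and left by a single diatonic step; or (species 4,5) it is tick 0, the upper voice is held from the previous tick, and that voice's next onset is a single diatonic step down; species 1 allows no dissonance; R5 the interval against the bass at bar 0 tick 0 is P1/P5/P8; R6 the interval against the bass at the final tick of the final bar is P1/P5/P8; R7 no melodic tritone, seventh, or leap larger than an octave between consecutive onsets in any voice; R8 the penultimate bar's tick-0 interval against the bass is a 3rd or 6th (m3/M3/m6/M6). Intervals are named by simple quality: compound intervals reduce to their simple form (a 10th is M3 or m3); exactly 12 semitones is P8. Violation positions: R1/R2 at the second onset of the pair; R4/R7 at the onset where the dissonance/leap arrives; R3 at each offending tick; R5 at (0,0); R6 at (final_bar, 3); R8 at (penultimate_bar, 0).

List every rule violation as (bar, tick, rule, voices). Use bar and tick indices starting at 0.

bar 0: v0=D3 v1=D4 downbeat P8
bar 1: v0=F3 v1=B3 downbeat TT
bar 2: v0=E3 v1=A3 downbeat P4
bar 3: v0=G3 v1=B3 downbeat M3
bar 4: v0=A3 v1=D4 downbeat P4
bar 5: v0=C4 v1=A4 downbeat M6
bar 6: v0=A3 v1=C5 downbeat m3
bar 7: v0=B3 v1=A4 downbeat m7
bar 8: v0=A3 v1=F4 downbeat m6
bar 9: v0=B3 v1=C4 downbeat m2
bar 10: v0=C3 v1=D4 downbeat M2
bar 11: v0=D3 v1=D4 downbeat P8
  -> R4 @ bar 2 tick 0 v(0, 1): E3/A3 P4 untreated
  -> R4 @ bar 4 tick 0 v(0, 1): A3/D4 P4 untreated
  -> R4 @ bar 7 tick 0 v(0, 1): B3/A4 m7 untreated
  -> R4 @ bar 7 tick 2 v(0, 1): B3/F4 TT untreated
  -> R4 @ bar 9 tick 0 v(0, 1): B3/C4 m2 untreated
  -> R7 @ bar 10 tick 0 v(0,): B3->C3 leap 11st
  -> R8 @ bar 10 tick 0 v(0, 1): penult M2 not 3rd/6th
  -> R1 @ bar 11 tick 0 v(0, 1): C3/C4 P8 -> D3/D4 P8 similar

(2, 0, R4, (0, 1))
(4, 0, R4, (0, 1))
(7, 0, R4, (0, 1))
(7, 2, R4, (0, 1))
(9, 0, R4, (0, 1))
(10, 0, R7, (0,))
(10, 0, R8, (0, 1))
(11, 0, R1, (0, 1))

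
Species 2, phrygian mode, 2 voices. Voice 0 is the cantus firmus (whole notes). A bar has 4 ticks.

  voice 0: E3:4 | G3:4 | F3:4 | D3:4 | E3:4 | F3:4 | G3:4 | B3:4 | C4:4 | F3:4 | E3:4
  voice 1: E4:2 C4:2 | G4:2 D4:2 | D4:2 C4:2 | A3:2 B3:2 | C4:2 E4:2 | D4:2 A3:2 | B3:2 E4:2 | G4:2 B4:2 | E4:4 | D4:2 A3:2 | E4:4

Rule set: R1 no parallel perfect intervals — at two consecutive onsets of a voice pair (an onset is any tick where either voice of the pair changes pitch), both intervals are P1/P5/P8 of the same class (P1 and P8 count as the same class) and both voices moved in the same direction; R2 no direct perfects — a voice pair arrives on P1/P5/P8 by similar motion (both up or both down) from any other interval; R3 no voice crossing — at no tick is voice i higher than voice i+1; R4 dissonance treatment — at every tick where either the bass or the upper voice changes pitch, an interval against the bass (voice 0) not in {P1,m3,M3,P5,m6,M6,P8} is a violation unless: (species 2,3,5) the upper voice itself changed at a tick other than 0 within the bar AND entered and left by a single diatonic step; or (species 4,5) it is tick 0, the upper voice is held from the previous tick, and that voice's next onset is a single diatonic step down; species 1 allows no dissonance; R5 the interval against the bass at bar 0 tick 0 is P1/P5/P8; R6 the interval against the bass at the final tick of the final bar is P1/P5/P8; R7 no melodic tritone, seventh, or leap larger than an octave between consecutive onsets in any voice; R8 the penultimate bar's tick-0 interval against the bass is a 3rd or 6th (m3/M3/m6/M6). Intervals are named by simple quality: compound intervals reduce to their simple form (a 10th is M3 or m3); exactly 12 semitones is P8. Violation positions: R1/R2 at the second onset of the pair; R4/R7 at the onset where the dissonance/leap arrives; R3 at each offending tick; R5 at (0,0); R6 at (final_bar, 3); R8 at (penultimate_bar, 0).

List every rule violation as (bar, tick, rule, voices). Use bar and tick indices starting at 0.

bar 0: v0=E3 v1=E4 downbeat P8
bar 1: v0=G3 v1=G4 downbeat P8
bar 2: v0=F3 v1=D4 downbeat M6
bar 3: v0=D3 v1=A3 downbeat P5
bar 4: v0=E3 v1=C4 downbeat m6
bar 5: v0=F3 v1=D4 downbeat M6
bar 6: v0=G3 v1=B3 downbeat M3
bar 7: v0=B3 v1=G4 downbeat m6
bar 8: v0=C4 v1=E4 downbeat M3
bar 9: v0=F3 v1=D4 downbeat M6
bar 10: v0=E3 v1=E4 downbeat P8
  -> R2 @ bar 1 tick 0 v(0, 1): E3/C4 m6 -> G3/G4 P8 similar
  -> R1 @ bar 3 tick 0 v(0, 1): F3/C4 P5 -> D3/A3 P5 similar

(1, 0, R2, (0, 1))
(3, 0, R1, (0, 1))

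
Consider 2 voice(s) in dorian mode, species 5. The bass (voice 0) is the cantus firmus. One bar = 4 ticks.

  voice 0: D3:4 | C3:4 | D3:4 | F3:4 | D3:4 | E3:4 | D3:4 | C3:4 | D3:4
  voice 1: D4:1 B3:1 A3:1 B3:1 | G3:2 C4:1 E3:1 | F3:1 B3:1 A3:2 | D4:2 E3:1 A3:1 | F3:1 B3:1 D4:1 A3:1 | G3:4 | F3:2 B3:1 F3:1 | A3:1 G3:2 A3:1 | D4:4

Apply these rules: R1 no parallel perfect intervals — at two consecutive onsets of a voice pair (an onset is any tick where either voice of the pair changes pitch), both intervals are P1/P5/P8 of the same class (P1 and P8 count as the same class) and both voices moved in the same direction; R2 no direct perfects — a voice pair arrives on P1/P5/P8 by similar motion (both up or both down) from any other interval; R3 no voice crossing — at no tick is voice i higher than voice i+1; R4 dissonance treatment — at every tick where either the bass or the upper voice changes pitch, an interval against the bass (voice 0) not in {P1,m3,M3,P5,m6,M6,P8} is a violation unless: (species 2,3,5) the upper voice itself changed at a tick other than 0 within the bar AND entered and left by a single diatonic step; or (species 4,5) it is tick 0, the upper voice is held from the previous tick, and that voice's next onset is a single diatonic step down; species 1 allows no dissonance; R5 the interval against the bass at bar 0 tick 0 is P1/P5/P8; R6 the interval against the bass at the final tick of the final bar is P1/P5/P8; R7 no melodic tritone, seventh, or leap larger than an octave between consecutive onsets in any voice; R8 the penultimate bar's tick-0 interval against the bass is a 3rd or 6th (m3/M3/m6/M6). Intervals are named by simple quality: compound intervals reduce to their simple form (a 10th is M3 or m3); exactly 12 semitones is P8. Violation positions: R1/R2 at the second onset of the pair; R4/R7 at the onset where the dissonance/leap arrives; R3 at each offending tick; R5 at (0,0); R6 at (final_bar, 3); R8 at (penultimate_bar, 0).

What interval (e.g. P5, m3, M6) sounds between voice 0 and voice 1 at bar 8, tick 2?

voice 0=D3 voice 1=D4 -> P8

P8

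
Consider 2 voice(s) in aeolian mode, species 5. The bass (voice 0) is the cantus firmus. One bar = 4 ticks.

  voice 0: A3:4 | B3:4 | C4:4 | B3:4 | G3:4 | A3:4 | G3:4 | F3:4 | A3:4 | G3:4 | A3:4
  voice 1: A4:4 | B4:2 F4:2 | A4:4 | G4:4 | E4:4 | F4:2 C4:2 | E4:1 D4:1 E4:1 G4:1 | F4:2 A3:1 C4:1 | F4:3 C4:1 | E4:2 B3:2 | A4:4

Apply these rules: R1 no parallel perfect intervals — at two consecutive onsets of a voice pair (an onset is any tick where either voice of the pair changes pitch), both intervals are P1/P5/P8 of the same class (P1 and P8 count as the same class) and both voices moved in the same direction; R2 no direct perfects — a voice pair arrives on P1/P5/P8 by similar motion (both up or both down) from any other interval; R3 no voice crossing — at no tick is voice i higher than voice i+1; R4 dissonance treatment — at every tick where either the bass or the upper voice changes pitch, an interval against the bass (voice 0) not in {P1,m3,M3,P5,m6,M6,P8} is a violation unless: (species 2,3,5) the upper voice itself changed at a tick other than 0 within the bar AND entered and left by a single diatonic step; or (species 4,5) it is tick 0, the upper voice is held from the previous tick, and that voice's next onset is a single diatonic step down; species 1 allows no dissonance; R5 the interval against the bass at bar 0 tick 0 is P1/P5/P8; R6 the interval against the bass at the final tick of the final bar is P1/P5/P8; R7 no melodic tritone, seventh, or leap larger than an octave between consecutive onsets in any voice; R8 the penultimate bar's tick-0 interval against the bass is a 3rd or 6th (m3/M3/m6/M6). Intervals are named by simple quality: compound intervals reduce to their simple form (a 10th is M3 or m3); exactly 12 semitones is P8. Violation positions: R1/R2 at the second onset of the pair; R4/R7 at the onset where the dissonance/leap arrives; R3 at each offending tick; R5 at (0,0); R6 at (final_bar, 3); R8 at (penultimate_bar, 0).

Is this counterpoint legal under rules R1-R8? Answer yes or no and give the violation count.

bar 0: v0=A3 v1=A4 (P8)
bar 1: v0=B3 v1=B4 (P8)
bar 2: v0=C4 v1=A4 (M6)
bar 3: v0=B3 v1=G4 (m6)
bar 4: v0=G3 v1=E4 (M6)
bar 5: v0=A3 v1=F4 (m6)
bar 6: v0=G3 v1=E4 (M6)
bar 7: v0=F3 v1=F4 (P8)
bar 8: v0=A3 v1=F4 (m6)
bar 9: v0=G3 v1=E4 (M6)
bar 10: v0=A3 v1=A4 (P8)
  R1 @ bar1.0: A3/A4 P8 -> B3/B4 P8 similar
  R4 @ bar1.2: B3/F4 TT untreated
  R7 @ bar1.2: B4->F4 leap 6st
  R1 @ bar7.0: G3/G4 P8 -> F3/F4 P8 similar
  R2 @ bar10.0: G3/B3 M3 -> A3/A4 P8 similar
  R7 @ bar10.0: B3->A4 leap 10st

No (6 violations)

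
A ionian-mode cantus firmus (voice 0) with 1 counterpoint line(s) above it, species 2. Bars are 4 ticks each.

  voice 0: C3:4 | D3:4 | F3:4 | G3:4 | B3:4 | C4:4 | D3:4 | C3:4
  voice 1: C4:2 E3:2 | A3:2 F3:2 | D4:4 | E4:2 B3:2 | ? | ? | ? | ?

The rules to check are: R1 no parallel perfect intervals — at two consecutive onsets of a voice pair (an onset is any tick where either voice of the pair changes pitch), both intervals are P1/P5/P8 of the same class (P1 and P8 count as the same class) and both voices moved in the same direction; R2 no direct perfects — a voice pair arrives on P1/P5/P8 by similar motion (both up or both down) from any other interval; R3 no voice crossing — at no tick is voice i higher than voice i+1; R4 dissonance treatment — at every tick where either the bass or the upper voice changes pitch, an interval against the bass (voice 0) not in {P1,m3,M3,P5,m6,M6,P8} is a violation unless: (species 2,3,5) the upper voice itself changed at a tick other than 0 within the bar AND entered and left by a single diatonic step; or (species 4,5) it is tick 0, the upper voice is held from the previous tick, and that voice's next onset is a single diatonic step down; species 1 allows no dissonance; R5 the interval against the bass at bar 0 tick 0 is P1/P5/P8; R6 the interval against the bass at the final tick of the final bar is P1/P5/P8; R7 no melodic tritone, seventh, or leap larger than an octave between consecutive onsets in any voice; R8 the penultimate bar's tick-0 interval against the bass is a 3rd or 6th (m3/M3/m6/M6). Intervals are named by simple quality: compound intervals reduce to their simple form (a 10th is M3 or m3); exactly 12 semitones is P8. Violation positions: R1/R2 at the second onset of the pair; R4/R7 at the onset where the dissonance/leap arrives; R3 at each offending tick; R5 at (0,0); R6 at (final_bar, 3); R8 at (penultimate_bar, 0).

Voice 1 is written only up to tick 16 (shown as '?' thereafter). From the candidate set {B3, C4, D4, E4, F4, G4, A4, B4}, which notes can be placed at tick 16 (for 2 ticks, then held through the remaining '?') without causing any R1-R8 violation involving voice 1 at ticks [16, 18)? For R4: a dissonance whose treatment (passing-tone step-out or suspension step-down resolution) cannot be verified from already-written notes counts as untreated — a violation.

B3: legal
C4: violates R4
D4: legal
E4: violates R4
F4: violates R4,R7
G4: legal
A4: violates R4,R7
B4: violates R2

{B3, D4, G4}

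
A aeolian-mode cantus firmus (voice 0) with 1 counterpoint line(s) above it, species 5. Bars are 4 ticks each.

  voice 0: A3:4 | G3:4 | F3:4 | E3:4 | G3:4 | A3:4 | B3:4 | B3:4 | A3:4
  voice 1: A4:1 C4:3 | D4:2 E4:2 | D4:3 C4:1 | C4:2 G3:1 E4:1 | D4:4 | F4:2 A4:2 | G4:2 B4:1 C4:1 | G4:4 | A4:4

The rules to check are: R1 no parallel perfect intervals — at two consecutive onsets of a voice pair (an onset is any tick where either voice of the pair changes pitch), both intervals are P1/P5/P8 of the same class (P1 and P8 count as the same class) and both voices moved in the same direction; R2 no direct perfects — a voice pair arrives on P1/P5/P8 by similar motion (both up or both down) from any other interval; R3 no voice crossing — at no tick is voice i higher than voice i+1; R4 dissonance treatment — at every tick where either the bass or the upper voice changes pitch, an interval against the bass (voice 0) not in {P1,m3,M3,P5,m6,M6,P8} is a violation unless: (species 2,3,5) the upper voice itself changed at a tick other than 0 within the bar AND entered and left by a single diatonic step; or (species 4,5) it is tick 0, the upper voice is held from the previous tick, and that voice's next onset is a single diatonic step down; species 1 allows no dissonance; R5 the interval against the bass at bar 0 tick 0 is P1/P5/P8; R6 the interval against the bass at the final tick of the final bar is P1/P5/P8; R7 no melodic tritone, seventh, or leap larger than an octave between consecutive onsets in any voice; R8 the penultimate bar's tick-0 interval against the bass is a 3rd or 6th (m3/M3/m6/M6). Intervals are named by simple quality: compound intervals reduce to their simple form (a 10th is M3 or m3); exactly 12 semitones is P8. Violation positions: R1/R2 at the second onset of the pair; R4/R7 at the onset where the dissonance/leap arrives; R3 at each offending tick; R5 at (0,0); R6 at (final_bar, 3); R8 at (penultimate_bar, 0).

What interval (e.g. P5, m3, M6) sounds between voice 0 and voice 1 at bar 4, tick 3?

P5

voice 0=G3 voice 1=D4 -> P5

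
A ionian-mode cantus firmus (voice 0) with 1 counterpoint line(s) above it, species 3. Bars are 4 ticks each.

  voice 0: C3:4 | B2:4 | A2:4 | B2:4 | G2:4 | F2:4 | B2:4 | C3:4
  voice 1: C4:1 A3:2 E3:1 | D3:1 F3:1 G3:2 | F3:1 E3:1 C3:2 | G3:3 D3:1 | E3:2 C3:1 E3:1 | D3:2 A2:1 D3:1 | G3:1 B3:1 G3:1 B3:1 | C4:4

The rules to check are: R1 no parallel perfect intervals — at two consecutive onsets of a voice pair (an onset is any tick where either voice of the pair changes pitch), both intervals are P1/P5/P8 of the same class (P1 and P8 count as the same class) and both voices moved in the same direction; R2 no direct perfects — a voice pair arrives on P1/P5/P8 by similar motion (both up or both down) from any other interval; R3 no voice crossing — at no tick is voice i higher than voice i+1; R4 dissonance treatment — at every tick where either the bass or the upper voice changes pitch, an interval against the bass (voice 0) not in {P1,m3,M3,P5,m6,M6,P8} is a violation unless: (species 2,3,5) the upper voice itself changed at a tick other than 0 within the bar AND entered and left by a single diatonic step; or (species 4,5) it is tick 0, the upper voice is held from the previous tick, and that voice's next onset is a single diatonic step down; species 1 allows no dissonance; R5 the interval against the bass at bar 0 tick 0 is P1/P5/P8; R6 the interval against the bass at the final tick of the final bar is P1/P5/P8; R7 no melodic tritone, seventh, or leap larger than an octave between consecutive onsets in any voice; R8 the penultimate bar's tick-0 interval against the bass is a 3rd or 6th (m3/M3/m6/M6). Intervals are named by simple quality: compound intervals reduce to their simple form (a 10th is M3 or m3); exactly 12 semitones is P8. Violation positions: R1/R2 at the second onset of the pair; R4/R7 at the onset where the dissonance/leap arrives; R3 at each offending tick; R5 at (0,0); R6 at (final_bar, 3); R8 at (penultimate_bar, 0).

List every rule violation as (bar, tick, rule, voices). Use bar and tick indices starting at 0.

bar 0: v0=C3 v1=C4 downbeat P8
bar 1: v0=B2 v1=D3 downbeat m3
bar 2: v0=A2 v1=F3 downbeat m6
bar 3: v0=B2 v1=G3 downbeat m6
bar 4: v0=G2 v1=E3 downbeat M6
bar 5: v0=F2 v1=D3 downbeat M6
bar 6: v0=B2 v1=G3 downbeat m6
bar 7: v0=C3 v1=C4 downbeat P8
  -> R4 @ bar 1 tick 1 v(0, 1): B2/F3 TT untreated
  -> R4 @ bar 4 tick 2 v(0, 1): G2/C3 P4 untreated
  -> R7 @ bar 6 tick 0 v(0,): F2->B2 leap 6st
  -> R1 @ bar 7 tick 0 v(0, 1): B2/B3 P8 -> C3/C4 P8 similar

(1, 1, R4, (0, 1))
(4, 2, R4, (0, 1))
(6, 0, R7, (0,))
(7, 0, R1, (0, 1))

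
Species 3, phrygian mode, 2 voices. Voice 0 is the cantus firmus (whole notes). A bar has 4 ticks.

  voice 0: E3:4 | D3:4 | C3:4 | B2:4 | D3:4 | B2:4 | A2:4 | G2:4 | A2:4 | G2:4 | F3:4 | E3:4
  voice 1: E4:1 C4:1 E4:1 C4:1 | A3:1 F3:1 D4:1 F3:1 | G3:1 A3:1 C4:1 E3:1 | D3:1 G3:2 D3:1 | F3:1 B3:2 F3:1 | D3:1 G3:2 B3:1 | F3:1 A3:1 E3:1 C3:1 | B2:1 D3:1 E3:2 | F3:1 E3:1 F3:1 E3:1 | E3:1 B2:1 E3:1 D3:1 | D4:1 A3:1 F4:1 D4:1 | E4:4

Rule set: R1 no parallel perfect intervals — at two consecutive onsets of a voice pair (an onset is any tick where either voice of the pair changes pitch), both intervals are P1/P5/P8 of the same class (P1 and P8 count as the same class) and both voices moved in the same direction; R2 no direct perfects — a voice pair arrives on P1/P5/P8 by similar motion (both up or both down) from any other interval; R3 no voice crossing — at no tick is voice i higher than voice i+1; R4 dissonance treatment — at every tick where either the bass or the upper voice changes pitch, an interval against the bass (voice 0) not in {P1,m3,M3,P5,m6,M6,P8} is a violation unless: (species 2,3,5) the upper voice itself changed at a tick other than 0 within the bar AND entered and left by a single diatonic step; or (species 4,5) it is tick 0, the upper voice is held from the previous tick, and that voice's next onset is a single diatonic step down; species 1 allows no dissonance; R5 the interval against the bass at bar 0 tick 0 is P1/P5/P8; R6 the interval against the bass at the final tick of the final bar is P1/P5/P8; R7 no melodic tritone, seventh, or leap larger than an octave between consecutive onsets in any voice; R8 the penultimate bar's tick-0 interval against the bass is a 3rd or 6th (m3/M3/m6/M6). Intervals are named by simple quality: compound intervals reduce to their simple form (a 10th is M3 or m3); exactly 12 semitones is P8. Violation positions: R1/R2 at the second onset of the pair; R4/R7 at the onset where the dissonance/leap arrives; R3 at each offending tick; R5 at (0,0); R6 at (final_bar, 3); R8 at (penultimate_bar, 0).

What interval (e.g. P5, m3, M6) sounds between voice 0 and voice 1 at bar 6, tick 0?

voice 0=A2 voice 1=F3 -> m6

m6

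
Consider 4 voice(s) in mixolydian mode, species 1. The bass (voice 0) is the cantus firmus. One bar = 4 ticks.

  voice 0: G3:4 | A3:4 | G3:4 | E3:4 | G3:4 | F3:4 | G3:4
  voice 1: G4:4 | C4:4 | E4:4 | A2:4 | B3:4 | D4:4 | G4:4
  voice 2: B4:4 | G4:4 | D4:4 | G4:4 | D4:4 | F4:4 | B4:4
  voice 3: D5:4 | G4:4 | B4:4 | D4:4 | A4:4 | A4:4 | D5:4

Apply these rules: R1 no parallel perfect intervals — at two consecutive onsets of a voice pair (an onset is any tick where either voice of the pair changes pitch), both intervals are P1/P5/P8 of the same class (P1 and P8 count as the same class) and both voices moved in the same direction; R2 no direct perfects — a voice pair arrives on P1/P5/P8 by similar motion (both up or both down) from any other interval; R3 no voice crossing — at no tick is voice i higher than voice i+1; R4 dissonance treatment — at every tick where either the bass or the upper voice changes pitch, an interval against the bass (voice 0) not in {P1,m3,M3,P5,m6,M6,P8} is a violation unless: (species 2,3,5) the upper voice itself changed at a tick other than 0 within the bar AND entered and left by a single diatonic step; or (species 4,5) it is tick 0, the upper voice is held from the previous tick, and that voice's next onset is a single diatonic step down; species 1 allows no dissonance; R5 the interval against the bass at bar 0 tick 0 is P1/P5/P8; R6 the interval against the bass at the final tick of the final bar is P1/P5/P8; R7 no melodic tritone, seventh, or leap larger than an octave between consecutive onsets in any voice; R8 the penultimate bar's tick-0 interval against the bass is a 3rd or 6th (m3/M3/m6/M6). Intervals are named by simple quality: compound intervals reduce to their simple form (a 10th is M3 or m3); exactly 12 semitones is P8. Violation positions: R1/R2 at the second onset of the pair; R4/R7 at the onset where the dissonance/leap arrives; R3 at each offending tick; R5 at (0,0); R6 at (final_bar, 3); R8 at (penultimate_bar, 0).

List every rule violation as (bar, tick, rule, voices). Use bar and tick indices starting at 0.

(0, 0, R5, (0, 2))
(1, 0, R1, (1, 3))
(1, 0, R2, (1, 2))
(1, 0, R2, (2, 3))
(1, 0, R4, (0, 2))
(1, 0, R4, (0, 3))
(2, 0, R1, (1, 3))
(2, 0, R2, (0, 2))
(2, 0, R3, (1, 2))
(2, 1, R3, (1, 2))
(2, 2, R3, (1, 2))
(2, 3, R3, (1, 2))
(3, 0, R2, (0, 1))
(3, 0, R3, (0, 1))
(3, 0, R3, (2, 3))
(3, 0, R4, (0, 3))
(3, 0, R7, (1,))
(3, 1, R3, (0, 1))
(3, 1, R3, (2, 3))
(3, 2, R3, (0, 1))
(3, 2, R3, (2, 3))
(3, 3, R3, (0, 1))
(3, 3, R3, (2, 3))
(4, 0, R4, (0, 3))
(4, 0, R7, (1,))
(5, 0, R8, (0, 2))
(6, 0, R1, (1, 3))
(6, 0, R2, (0, 1))
(6, 0, R2, (0, 3))
(6, 0, R7, (2,))
(6, 3, R6, (0, 2))

bar 0: v0=G3 v1=G4 v2=B4 v3=D5 downbeat P5
bar 1: v0=A3 v1=C4 v2=G4 v3=G4 downbeat m7
bar 2: v0=G3 v1=E4 v2=D4 v3=B4 downbeat M3
bar 3: v0=E3 v1=A2 v2=G4 v3=D4 downbeat m7
bar 4: v0=G3 v1=B3 v2=D4 v3=A4 downbeat M2
bar 5: v0=F3 v1=D4 v2=F4 v3=A4 downbeat M3
bar 6: v0=G3 v1=G4 v2=B4 v3=D5 downbeat P5
  -> R5 @ bar 0 tick 0 v(0, 2): opens on M3
  -> R1 @ bar 1 tick 0 v(1, 3): G4/D5 P5 -> C4/G4 P5 similar
  -> R2 @ bar 1 tick 0 v(1, 2): G4/B4 M3 -> C4/G4 P5 similar
  -> R2 @ bar 1 tick 0 v(2, 3): B4/D5 m3 -> G4/G4 P1 similar
  -> R4 @ bar 1 tick 0 v(0, 2): A3/G4 m7 untreated
  -> R4 @ bar 1 tick 0 v(0, 3): A3/G4 m7 untreated
  -> R1 @ bar 2 tick 0 v(1, 3): C4/G4 P5 -> E4/B4 P5 similar
  -> R2 @ bar 2 tick 0 v(0, 2): A3/G4 m7 -> G3/D4 P5 similar
  -> R3 @ bar 2 tick 0 v(1, 2): E4 above D4
  -> R3 @ bar 2 tick 1 v(1, 2): E4 above D4
  -> R3 @ bar 2 tick 2 v(1, 2): E4 above D4
  -> R3 @ bar 2 tick 3 v(1, 2): E4 above D4
  -> R2 @ bar 3 tick 0 v(0, 1): G3/E4 M6 -> E3/A2 P5 similar
  -> R3 @ bar 3 tick 0 v(0, 1): E3 above A2
  -> R3 @ bar 3 tick 0 v(2, 3): G4 above D4
  -> R4 @ bar 3 tick 0 v(0, 3): E3/D4 m7 untreated
  -> R7 @ bar 3 tick 0 v(1,): E4->A2 leap 19st
  -> R3 @ bar 3 tick 1 v(0, 1): E3 above A2
  -> R3 @ bar 3 tick 1 v(2, 3): G4 above D4
  -> R3 @ bar 3 tick 2 v(0, 1): E3 above A2
  -> R3 @ bar 3 tick 2 v(2, 3): G4 above D4
  -> R3 @ bar 3 tick 3 v(0, 1): E3 above A2
  -> R3 @ bar 3 tick 3 v(2, 3): G4 above D4
  -> R4 @ bar 4 tick 0 v(0, 3): G3/A4 M2 untreated
  -> R7 @ bar 4 tick 0 v(1,): A2->B3 leap 14st
  -> R8 @ bar 5 tick 0 v(0, 2): penult P8 not 3rd/6th
  -> R1 @ bar 6 tick 0 v(1, 3): D4/A4 P5 -> G4/D5 P5 similar
  -> R2 @ bar 6 tick 0 v(0, 1): F3/D4 M6 -> G3/G4 P8 similar
  -> R2 @ bar 6 tick 0 v(0, 3): F3/A4 M3 -> G3/D5 P5 similar
  -> R7 @ bar 6 tick 0 v(2,): F4->B4 leap 6st
  -> R6 @ bar 6 tick 3 v(0, 2): closes on M3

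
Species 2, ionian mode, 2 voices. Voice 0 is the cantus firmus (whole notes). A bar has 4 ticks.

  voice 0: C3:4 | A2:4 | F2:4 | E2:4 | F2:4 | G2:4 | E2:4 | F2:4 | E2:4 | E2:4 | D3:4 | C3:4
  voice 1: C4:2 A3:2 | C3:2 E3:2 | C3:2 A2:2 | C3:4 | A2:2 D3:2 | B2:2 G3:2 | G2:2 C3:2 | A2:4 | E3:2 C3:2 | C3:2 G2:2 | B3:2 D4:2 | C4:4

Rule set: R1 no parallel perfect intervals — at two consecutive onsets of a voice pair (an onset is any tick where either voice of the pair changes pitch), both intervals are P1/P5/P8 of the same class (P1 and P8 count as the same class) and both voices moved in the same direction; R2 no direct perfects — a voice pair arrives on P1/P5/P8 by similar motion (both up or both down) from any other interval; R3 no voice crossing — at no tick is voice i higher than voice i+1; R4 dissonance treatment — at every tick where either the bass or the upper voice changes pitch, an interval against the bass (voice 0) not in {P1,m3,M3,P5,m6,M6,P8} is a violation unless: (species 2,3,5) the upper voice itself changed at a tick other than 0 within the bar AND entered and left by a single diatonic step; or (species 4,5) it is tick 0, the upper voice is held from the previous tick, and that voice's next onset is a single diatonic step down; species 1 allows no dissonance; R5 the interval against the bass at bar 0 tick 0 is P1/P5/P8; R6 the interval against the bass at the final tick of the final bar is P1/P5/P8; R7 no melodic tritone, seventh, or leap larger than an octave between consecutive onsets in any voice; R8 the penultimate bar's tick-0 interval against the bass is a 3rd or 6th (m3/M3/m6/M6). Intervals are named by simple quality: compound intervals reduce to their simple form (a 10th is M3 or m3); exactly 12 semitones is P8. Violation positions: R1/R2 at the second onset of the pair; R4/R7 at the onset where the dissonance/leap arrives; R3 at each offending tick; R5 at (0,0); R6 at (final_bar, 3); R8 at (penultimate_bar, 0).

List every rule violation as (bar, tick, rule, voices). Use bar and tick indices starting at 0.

bar 0: v0=C3 v1=C4 downbeat P8
bar 1: v0=A2 v1=C3 downbeat m3
bar 2: v0=F2 v1=C3 downbeat P5
bar 3: v0=E2 v1=C3 downbeat m6
bar 4: v0=F2 v1=A2 downbeat M3
bar 5: v0=G2 v1=B2 downbeat M3
bar 6: v0=E2 v1=G2 downbeat m3
bar 7: v0=F2 v1=A2 downbeat M3
bar 8: v0=E2 v1=E3 downbeat P8
bar 9: v0=E2 v1=C3 downbeat m6
bar 10: v0=D3 v1=B3 downbeat M6
bar 11: v0=C3 v1=C4 downbeat P8
  -> R1 @ bar 2 tick 0 v(0, 1): A2/E3 P5 -> F2/C3 P5 similar
  -> R7 @ bar 10 tick 0 v(0,): E2->D3 leap 10st
  -> R7 @ bar 10 tick 0 v(1,): G2->B3 leap 16st
  -> R1 @ bar 11 tick 0 v(0, 1): D3/D4 P8 -> C3/C4 P8 similar

(2, 0, R1, (0, 1))
(10, 0, R7, (0,))
(10, 0, R7, (1,))
(11, 0, R1, (0, 1))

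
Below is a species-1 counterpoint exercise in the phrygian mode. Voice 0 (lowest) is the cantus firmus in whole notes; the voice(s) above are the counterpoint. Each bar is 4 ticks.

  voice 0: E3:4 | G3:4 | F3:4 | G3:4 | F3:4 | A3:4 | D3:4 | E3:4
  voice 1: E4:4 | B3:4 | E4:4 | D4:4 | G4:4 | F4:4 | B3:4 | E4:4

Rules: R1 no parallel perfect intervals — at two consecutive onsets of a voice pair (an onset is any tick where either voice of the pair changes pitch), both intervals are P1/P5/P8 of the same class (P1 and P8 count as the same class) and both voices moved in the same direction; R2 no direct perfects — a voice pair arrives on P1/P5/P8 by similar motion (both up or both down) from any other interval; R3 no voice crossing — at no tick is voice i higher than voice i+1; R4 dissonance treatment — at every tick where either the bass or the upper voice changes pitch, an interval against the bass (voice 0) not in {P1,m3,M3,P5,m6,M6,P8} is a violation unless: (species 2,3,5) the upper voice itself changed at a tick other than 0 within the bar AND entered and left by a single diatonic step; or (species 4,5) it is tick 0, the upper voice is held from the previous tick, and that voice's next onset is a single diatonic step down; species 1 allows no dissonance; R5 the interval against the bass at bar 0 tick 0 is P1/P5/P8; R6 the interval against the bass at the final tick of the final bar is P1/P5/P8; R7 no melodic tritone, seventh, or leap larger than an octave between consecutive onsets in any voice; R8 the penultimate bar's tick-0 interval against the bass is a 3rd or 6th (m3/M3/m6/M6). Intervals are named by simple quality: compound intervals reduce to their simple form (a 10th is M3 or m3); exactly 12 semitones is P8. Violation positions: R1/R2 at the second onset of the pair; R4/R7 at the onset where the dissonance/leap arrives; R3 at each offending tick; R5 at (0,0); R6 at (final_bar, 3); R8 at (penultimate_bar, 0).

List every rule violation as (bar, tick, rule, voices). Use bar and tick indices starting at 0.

bar 0: v0=E3 v1=E4 downbeat P8
bar 1: v0=G3 v1=B3 downbeat M3
bar 2: v0=F3 v1=E4 downbeat M7
bar 3: v0=G3 v1=D4 downbeat P5
bar 4: v0=F3 v1=G4 downbeat M2
bar 5: v0=A3 v1=F4 downbeat m6
bar 6: v0=D3 v1=B3 downbeat M6
bar 7: v0=E3 v1=E4 downbeat P8
  -> R4 @ bar 2 tick 0 v(0, 1): F3/E4 M7 untreated
  -> R4 @ bar 4 tick 0 v(0, 1): F3/G4 M2 untreated
  -> R7 @ bar 6 tick 0 v(1,): F4->B3 leap 6st
  -> R2 @ bar 7 tick 0 v(0, 1): D3/B3 M6 -> E3/E4 P8 similar

(2, 0, R4, (0, 1))
(4, 0, R4, (0, 1))
(6, 0, R7, (1,))
(7, 0, R2, (0, 1))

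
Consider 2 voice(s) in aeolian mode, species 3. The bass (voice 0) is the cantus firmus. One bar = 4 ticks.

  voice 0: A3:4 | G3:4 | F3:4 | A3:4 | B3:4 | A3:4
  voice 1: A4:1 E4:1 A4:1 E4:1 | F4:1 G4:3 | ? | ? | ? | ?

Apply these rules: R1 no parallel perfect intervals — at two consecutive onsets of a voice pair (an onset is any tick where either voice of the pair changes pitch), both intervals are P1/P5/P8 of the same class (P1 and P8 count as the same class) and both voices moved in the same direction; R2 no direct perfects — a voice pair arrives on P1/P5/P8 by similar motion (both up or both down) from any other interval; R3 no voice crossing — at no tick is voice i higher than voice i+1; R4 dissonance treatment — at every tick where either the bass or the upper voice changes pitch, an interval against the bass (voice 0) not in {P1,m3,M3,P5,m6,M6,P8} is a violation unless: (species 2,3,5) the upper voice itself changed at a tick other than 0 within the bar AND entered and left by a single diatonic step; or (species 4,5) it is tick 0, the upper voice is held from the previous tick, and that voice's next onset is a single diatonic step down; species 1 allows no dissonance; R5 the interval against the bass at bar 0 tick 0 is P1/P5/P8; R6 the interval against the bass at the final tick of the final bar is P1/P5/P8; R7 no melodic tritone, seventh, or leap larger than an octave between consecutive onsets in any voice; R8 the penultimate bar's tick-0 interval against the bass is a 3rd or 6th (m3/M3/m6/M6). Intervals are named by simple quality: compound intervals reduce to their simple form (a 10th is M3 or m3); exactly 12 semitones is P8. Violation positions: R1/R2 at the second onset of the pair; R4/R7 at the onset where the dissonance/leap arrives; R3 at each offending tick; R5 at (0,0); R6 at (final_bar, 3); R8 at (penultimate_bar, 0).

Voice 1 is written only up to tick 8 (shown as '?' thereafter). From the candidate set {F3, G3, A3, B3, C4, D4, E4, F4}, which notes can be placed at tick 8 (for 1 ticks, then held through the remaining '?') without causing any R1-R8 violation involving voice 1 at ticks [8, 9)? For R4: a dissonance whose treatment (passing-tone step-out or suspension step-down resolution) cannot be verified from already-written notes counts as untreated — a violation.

F3: violates R1,R7
G3: violates R4
A3: violates R7
B3: violates R4
C4: violates R2
D4: legal
E4: violates R4
F4: violates R1

{D4}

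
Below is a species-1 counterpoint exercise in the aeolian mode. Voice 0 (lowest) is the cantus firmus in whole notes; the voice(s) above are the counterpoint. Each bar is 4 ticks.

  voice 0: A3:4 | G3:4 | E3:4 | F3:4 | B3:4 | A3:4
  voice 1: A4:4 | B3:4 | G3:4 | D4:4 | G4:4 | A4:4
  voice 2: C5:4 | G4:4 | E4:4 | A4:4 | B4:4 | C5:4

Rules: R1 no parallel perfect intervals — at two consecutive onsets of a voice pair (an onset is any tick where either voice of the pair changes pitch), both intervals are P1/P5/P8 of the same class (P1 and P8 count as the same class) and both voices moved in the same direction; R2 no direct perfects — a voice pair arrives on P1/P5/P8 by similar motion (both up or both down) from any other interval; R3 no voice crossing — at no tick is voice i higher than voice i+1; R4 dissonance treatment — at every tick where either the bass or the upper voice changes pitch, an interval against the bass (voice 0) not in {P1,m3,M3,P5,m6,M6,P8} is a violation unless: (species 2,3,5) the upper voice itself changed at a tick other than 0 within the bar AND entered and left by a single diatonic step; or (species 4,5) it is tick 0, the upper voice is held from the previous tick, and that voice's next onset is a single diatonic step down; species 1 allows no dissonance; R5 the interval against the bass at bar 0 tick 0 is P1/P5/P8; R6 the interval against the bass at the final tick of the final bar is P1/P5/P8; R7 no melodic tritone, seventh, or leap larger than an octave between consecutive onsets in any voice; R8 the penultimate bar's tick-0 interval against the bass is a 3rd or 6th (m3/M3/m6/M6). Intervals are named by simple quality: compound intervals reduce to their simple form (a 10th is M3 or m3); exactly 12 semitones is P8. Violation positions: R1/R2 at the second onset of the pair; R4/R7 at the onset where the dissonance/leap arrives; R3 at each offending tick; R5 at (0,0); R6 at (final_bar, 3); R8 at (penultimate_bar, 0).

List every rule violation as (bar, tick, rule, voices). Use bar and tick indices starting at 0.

bar 0: v0=A3 v1=A4 v2=C5 downbeat m3
bar 1: v0=G3 v1=B3 v2=G4 downbeat P8
bar 2: v0=E3 v1=G3 v2=E4 downbeat P8
bar 3: v0=F3 v1=D4 v2=A4 downbeat M3
bar 4: v0=B3 v1=G4 v2=B4 downbeat P8
bar 5: v0=A3 v1=A4 v2=C5 downbeat m3
  -> R5 @ bar 0 tick 0 v(0, 2): opens on m3
  -> R2 @ bar 1 tick 0 v(0, 2): A3/C5 m3 -> G3/G4 P8 similar
  -> R7 @ bar 1 tick 0 v(1,): A4->B3 leap 10st
  -> R1 @ bar 2 tick 0 v(0, 2): G3/G4 P8 -> E3/E4 P8 similar
  -> R2 @ bar 3 tick 0 v(1, 2): G3/E4 M6 -> D4/A4 P5 similar
  -> R2 @ bar 4 tick 0 v(0, 2): F3/A4 M3 -> B3/B4 P8 similar
  -> R7 @ bar 4 tick 0 v(0,): F3->B3 leap 6st
  -> R8 @ bar 4 tick 0 v(0, 2): penult P8 not 3rd/6th
  -> R6 @ bar 5 tick 3 v(0, 2): closes on m3

(0, 0, R5, (0, 2))
(1, 0, R2, (0, 2))
(1, 0, R7, (1,))
(2, 0, R1, (0, 2))
(3, 0, R2, (1, 2))
(4, 0, R2, (0, 2))
(4, 0, R7, (0,))
(4, 0, R8, (0, 2))
(5, 3, R6, (0, 2))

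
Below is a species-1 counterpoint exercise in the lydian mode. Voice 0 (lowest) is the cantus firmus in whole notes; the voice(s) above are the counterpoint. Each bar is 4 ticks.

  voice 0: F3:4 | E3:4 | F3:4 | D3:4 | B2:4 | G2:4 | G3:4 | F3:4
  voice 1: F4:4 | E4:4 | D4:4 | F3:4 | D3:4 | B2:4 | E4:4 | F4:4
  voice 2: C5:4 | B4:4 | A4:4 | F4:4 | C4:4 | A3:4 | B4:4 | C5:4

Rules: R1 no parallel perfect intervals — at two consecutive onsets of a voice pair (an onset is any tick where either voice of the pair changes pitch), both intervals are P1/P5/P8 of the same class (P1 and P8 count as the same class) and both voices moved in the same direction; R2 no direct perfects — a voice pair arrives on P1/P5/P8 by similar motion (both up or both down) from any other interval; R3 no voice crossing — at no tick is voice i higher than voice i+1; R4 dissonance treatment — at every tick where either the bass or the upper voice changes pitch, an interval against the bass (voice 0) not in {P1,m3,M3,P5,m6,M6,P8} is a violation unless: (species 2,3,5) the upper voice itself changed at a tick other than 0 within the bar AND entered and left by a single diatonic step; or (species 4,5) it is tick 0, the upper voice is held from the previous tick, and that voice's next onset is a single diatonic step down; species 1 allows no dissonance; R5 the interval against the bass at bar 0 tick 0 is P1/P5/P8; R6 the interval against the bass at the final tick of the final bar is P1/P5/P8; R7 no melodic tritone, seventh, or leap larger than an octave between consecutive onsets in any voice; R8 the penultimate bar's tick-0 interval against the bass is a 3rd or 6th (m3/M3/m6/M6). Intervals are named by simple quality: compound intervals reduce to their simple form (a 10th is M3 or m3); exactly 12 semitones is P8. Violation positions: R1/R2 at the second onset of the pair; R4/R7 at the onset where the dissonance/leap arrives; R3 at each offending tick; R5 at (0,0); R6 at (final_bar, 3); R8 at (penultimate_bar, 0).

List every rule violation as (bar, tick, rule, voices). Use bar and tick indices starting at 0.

(1, 0, R1, (0, 1))
(1, 0, R1, (0, 2))
(1, 0, R1, (1, 2))
(2, 0, R1, (1, 2))
(3, 0, R2, (1, 2))
(4, 0, R4, (0, 2))
(5, 0, R4, (0, 2))
(6, 0, R2, (1, 2))
(6, 0, R7, (1,))
(6, 0, R7, (2,))
(7, 0, R1, (1, 2))

bar 0: v0=F3 v1=F4 v2=C5 downbeat P5
bar 1: v0=E3 v1=E4 v2=B4 downbeat P5
bar 2: v0=F3 v1=D4 v2=A4 downbeat M3
bar 3: v0=D3 v1=F3 v2=F4 downbeat m3
bar 4: v0=B2 v1=D3 v2=C4 downbeat m2
bar 5: v0=G2 v1=B2 v2=A3 downbeat M2
bar 6: v0=G3 v1=E4 v2=B4 downbeat M3
bar 7: v0=F3 v1=F4 v2=C5 downbeat P5
  -> R1 @ bar 1 tick 0 v(0, 1): F3/F4 P8 -> E3/E4 P8 similar
  -> R1 @ bar 1 tick 0 v(0, 2): F3/C5 P5 -> E3/B4 P5 similar
  -> R1 @ bar 1 tick 0 v(1, 2): F4/C5 P5 -> E4/B4 P5 similar
  -> R1 @ bar 2 tick 0 v(1, 2): E4/B4 P5 -> D4/A4 P5 similar
  -> R2 @ bar 3 tick 0 v(1, 2): D4/A4 P5 -> F3/F4 P8 similar
  -> R4 @ bar 4 tick 0 v(0, 2): B2/C4 m2 untreated
  -> R4 @ bar 5 tick 0 v(0, 2): G2/A3 M2 untreated
  -> R2 @ bar 6 tick 0 v(1, 2): B2/A3 m7 -> E4/B4 P5 similar
  -> R7 @ bar 6 tick 0 v(1,): B2->E4 leap 17st
  -> R7 @ bar 6 tick 0 v(2,): A3->B4 leap 14st
  -> R1 @ bar 7 tick 0 v(1, 2): E4/B4 P5 -> F4/C5 P5 similar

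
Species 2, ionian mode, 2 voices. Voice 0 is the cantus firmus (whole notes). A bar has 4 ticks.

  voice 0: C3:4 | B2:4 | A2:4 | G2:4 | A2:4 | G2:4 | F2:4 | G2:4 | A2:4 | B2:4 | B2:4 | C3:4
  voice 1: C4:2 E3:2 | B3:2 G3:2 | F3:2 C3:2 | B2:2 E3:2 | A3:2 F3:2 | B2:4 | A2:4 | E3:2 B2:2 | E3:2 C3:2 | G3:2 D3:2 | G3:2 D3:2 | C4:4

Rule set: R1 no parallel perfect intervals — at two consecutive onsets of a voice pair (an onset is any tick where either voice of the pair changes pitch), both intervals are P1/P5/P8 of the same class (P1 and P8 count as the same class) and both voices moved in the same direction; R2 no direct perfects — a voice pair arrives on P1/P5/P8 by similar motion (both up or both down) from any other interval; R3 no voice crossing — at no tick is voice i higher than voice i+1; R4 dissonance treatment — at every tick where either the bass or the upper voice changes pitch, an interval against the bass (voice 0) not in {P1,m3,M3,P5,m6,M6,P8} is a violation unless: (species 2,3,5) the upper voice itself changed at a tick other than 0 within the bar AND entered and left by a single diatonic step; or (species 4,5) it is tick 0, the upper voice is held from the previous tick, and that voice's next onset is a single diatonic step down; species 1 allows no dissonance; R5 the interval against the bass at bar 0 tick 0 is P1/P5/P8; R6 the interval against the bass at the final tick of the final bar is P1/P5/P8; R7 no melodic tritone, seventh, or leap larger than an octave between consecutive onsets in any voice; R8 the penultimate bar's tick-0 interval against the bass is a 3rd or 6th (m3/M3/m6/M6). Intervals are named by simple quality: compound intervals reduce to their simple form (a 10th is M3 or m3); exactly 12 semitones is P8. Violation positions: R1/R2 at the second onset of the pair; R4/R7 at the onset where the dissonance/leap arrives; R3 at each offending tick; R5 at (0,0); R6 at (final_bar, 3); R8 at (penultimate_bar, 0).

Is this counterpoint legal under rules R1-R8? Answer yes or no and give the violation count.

No (5 violations)

bar 0: v0=C3 v1=C4 (P8)
bar 1: v0=B2 v1=B3 (P8)
bar 2: v0=A2 v1=F3 (m6)
bar 3: v0=G2 v1=B2 (M3)
bar 4: v0=A2 v1=A3 (P8)
bar 5: v0=G2 v1=B2 (M3)
bar 6: v0=F2 v1=A2 (M3)
bar 7: v0=G2 v1=E3 (M6)
bar 8: v0=A2 v1=E3 (P5)
bar 9: v0=B2 v1=G3 (m6)
bar 10: v0=B2 v1=G3 (m6)
bar 11: v0=C3 v1=C4 (P8)
  R2 @ bar4.0: G2/E3 M6 -> A2/A3 P8 similar
  R7 @ bar5.0: F3->B2 leap 6st
  R2 @ bar8.0: G2/B2 M3 -> A2/E3 P5 similar
  R2 @ bar11.0: B2/D3 m3 -> C3/C4 P8 similar
  R7 @ bar11.0: D3->C4 leap 10st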